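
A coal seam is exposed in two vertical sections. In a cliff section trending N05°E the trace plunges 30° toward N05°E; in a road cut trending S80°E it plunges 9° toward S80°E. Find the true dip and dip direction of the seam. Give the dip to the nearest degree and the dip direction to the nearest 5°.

true dip 32°, dip direction 025°

Represent each trace as a vector plunging at its apparent dip toward its trend (east-north-up frame): v₁ = (0.075, 0.863, -0.500), v₂ = (0.973, -0.172, -0.156).
The plane normal is n = v₁ × v₂ ∝ (0.221, 0.475, 0.852).
Dip δ = arctan(|n_h|/n_z) = arctan(0.523/0.852) = 31.6°.
Dip direction = azimuth of (n_x, n_y) = atan2(0.221, 0.475) = 25°.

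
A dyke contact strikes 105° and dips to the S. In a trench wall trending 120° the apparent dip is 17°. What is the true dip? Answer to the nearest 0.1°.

49.8°

β = acute angle between strike 105° and section 120° = 15°.
tan δ = tan α / sin β = tan 17° / sin 15° = 0.3057 / 0.2588 = 1.1813
δ = arctan(1.1813) = 49.75°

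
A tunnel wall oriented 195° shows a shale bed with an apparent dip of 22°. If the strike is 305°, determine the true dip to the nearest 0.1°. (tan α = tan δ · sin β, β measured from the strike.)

23.3°

β = acute angle between strike 305° and section 195° = 70°.
tan δ = tan α / sin β = tan 22° / sin 70° = 0.4040 / 0.9397 = 0.4300
δ = arctan(0.4300) = 23.27°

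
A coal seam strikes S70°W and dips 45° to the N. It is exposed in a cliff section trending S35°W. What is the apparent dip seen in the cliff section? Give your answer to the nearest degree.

Angle between strike (S70°W) and section (S35°W): β = 35°.
tan(apparent dip) = tan 45° · sin 35° = 0.5736
apparent dip = arctan 0.5736 = 29.84°

30°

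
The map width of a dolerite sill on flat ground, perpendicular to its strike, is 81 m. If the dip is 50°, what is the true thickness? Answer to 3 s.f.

True thickness t = w · sin(dip) = 81 × sin 50°
t = 81 × 0.7660 = 62.050 m

62.0 m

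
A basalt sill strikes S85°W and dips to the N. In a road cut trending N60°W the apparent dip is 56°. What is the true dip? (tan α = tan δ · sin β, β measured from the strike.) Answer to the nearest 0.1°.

β = acute angle between strike S85°W and section N60°W = 35°.
tan(true dip) = tan 56° / sin 35° = 2.5848
δ = arctan(2.5848) = 68.85°

68.8°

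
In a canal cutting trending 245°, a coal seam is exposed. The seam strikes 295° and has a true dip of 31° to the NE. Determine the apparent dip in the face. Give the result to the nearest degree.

The section lies 50° from the strike.
tan α = tan 31° × sin 50° = 0.6009 × 0.7660 = 0.4603
α = arctan(0.4603) = 24.72°

25°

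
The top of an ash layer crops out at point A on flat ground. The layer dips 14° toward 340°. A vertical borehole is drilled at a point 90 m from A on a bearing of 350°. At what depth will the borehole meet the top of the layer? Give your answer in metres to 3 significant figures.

The hole lies 10° from the dip direction, so the down-dip offset is 90 × cos 10° = 88.63 m.
Depth = down-dip offset × tan(dip) = 88.63 × tan 14° = 88.63 × 0.2493
Depth = 22.10 m

22.1 m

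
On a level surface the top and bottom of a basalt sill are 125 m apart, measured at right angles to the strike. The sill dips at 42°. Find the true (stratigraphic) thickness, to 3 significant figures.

True thickness t = w · sin(dip) = 125 × sin 42°
t = 125 × 0.6691 = 83.641 m

83.6 m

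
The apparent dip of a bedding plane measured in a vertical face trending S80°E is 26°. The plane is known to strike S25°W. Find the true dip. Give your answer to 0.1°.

β = acute angle between strike S25°W and section S80°E = 75°.
tan δ = tan α / sin β = tan 26° / sin 75° = 0.4877 / 0.9659 = 0.5049
true dip = arctan 0.5049 = 26.79°

26.8°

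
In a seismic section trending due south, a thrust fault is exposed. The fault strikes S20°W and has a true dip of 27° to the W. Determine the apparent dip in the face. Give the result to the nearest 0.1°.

9.9°

Angle between strike (S20°W) and section (due south): β = 20°.
tan(apparent dip) = tan 27° · sin 20° = 0.1743
apparent dip = arctan 0.1743 = 9.89°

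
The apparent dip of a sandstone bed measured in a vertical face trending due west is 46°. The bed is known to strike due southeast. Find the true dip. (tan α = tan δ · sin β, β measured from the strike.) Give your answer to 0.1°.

55.7°

The section is 45° from the strike.
tan(true dip) = tan 46° / sin 45° = 1.4645
true dip = arctan 1.4645 = 55.67°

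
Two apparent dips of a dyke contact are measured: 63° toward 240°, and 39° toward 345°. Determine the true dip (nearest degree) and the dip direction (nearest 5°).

true dip 67°, dip direction 275°

Each apparent-dip line lies in the plane. As unit vectors (x east, y north, z up), v₁ plunges 63°→240° and v₂ plunges 39°→345°.
n = v₁ × v₂ = (-0.812, 0.068, 0.341) (taken with n_z > 0).
tan δ = √(n_x²+n_y²)/n_z = 0.815/0.341, so δ = 67.3°.
The horizontal component of n points toward azimuth atan2(n_x, n_y) = 275°, the dip direction.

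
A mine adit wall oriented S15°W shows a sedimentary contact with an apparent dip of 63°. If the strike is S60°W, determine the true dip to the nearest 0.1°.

β = acute angle between strike S60°W and section S15°W = 45°.
tan δ = tan α / sin β = tan 63° / sin 45° = 1.9626 / 0.7071 = 2.7756
true dip = arctan 2.7756 = 70.19°

70.2°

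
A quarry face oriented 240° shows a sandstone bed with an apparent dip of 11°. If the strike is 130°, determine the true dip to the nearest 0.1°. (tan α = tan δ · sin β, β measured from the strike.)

11.7°

β = acute angle between strike 130° and section 240° = 70°.
tan δ = tan α / sin β = tan 11° / sin 70° = 0.1944 / 0.9397 = 0.2069
δ = arctan(0.2069) = 11.69°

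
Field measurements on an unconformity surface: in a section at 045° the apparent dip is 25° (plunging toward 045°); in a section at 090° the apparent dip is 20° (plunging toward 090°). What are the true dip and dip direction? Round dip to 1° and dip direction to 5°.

true dip 25°, dip direction 050°

The two traces are lines in the plane: v₁ = (sin 45°·cos 25°, cos 45°·cos 25°, −sin 25°), v₂ = (sin 90°·cos 20°, cos 90°·cos 20°, −sin 20°).
The plane normal is n = v₁ × v₂ ∝ (0.219, 0.178, 0.602).
True dip = arccos(n_z / |n|) = arccos(0.9054) = 25.1°.
Dip direction = atan2(0.219, 0.178) = 51° (azimuth of n's horizontal projection).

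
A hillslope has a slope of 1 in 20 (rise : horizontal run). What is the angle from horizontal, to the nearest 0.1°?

2.9°

tan θ = 1/20 = 0.0500
θ = arctan(0.0500) = 2.86°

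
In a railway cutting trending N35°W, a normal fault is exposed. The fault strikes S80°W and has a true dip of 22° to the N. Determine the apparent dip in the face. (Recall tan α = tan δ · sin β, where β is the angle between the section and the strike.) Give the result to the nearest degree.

The strike is S80°W and the section trends N35°W; the acute angle between them is β = 65°.
tan(apparent dip) = tan 22° · sin 65° = 0.3662
α = arctan(0.3662) = 20.11°

20°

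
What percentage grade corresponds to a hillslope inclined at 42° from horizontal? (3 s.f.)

grade % = 100 × tan 42° = 100 × 0.9004

90.0%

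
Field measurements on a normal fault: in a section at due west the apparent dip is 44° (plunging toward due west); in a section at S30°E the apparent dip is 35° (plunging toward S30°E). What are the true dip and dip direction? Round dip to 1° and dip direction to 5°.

true dip 59°, dip direction 215°

The two traces are lines in the plane: v₁ = (sin 270°·cos 44°, cos 270°·cos 44°, −sin 44°), v₂ = (sin 150°·cos 35°, cos 150°·cos 35°, −sin 35°).
Cross product v₁ × v₂ gives the pole to the plane: n ∝ (-0.493, -0.697, 0.510).
Dip δ = arctan(|n_h|/n_z) = arctan(0.854/0.510) = 59.1°.
Dip direction = azimuth of (n_x, n_y) = atan2(-0.493, -0.697) = 215°.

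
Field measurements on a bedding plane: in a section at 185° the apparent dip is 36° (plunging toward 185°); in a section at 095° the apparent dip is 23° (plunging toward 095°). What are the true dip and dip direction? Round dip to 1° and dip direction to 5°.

true dip 40°, dip direction 155°

Represent each trace as a vector plunging at its apparent dip toward its trend (east-north-up frame): v₁ = (-0.071, -0.806, -0.588), v₂ = (0.917, -0.080, -0.391).
n = v₁ × v₂ = (0.268, -0.567, 0.745) (taken with n_z > 0).
Dip δ = arctan(|n_h|/n_z) = arctan(0.627/0.745) = 40.1°.
The horizontal component of n points toward azimuth atan2(n_x, n_y) = 155°, the dip direction.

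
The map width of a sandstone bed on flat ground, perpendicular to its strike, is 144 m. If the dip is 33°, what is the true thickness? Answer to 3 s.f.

78.4 m

True thickness t = w · sin(dip) = 144 × sin 33°
t = 144 × 0.5446 = 78.428 m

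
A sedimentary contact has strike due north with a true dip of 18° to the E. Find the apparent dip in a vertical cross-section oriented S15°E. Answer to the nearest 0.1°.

The section lies 15° from the strike.
tan α = tan 18° × sin 15° = 0.3249 × 0.2588 = 0.0841
α = arctan(0.0841) = 4.81°

4.8°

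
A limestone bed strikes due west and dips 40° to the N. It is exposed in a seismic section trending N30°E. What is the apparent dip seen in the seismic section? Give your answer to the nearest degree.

The section lies 60° from the strike.
tan α = tan 40° × sin 60° = 0.8391 × 0.8660 = 0.7267
α = arctan(0.7267) = 36.01°

36°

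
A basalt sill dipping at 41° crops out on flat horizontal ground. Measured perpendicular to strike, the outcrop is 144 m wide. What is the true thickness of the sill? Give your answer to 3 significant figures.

True thickness t = w · sin(dip) = 144 × sin 41°
t = 144 × 0.6561 = 94.473 m

94.5 m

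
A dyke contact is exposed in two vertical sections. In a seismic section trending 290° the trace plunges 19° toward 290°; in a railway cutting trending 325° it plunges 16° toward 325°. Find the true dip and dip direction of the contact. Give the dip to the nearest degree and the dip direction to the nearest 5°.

true dip 19°, dip direction 290°

Each apparent-dip line lies in the plane. As unit vectors (x east, y north, z up), v₁ plunges 19°→290° and v₂ plunges 16°→325°.
Cross product v₁ × v₂ gives the pole to the plane: n ∝ (-0.167, 0.065, 0.521).
True dip = arccos(n_z / |n|) = arccos(0.9455) = 19.0°.
The horizontal component of n points toward azimuth atan2(n_x, n_y) = 291°, the dip direction.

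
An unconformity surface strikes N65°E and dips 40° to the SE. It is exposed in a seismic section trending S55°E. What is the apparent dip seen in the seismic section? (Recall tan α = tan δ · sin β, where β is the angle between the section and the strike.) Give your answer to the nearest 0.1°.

36.0°

The strike is N65°E and the section trends S55°E; the acute angle between them is β = 60°.
tan(apparent dip) = tan 40° · sin 60° = 0.7267
apparent dip = arctan 0.7267 = 36.01°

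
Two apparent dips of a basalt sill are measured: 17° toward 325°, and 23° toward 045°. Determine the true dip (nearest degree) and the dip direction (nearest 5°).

true dip 26°, dip direction 015°

Each apparent-dip line lies in the plane. As unit vectors (x east, y north, z up), v₁ plunges 17°→325° and v₂ plunges 23°→045°.
Cross product v₁ × v₂ gives the pole to the plane: n ∝ (0.116, 0.405, 0.867).
Dip δ = arctan(|n_h|/n_z) = arctan(0.421/0.867) = 25.9°.
The horizontal component of n points toward azimuth atan2(n_x, n_y) = 16°, the dip direction.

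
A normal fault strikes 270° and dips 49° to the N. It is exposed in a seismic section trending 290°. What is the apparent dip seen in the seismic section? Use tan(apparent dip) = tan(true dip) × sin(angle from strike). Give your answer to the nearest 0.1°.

21.5°

The strike is 270° and the section trends 290°; the acute angle between them is β = 20°.
tan(apparent dip) = tan 49° · sin 20° = 0.3934
apparent dip = arctan 0.3934 = 21.48°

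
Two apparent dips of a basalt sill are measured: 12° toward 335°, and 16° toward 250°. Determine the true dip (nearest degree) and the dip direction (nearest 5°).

true dip 19°, dip direction 285°

Represent each trace as a vector plunging at its apparent dip toward its trend (east-north-up frame): v₁ = (-0.413, 0.887, -0.208), v₂ = (-0.903, -0.329, -0.276).
Cross product v₁ × v₂ gives the pole to the plane: n ∝ (-0.313, 0.074, 0.937).
True dip = arccos(n_z / |n|) = arccos(0.9459) = 18.9°.
Dip direction = azimuth of (n_x, n_y) = atan2(-0.313, 0.074) = 283°.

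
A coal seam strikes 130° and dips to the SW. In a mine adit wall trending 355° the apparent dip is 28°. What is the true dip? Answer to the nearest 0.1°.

36.9°

β = acute angle between strike 130° and section 355° = 45°.
tan(true dip) = tan 28° / sin 45° = 0.7520
true dip = arctan 0.7520 = 36.94°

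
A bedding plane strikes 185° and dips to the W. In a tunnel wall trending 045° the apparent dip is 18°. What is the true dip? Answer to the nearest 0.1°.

26.8°

The section is 40° from the strike.
tan(true dip) = tan 18° / sin 40° = 0.5055
δ = arctan(0.5055) = 26.82°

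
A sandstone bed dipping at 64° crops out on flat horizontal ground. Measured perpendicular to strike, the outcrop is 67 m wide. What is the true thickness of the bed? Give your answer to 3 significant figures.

True thickness t = w · sin(dip) = 67 × sin 64°
t = 67 × 0.8988 = 60.219 m

60.2 m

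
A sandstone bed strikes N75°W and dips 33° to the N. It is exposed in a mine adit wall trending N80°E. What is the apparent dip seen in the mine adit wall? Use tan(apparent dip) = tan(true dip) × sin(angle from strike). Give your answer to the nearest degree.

15°

Angle between strike (N75°W) and section (N80°E): β = 25°.
tan(apparent dip) = tan 33° · sin 25° = 0.2745
apparent dip = arctan 0.2745 = 15.35°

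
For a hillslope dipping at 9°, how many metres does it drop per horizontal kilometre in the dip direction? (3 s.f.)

158 m

drop per km = 1000 × tan 9° = 1000 × 0.1584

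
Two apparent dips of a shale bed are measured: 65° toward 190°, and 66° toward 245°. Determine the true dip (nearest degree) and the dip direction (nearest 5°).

true dip 68°, dip direction 220°

The two traces are lines in the plane: v₁ = (sin 190°·cos 65°, cos 190°·cos 65°, −sin 65°), v₂ = (sin 245°·cos 66°, cos 245°·cos 66°, −sin 66°).
n = v₁ × v₂ = (-0.224, -0.267, 0.141) (taken with n_z > 0).
Dip δ = arctan(|n_h|/n_z) = arctan(0.349/0.141) = 68.0°.
Dip direction = atan2(-0.224, -0.267) = 220° (azimuth of n's horizontal projection).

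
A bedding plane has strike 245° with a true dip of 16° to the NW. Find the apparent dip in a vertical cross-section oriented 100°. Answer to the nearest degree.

The section lies 35° from the strike.
tan(apparent dip) = tan 16° · sin 35° = 0.1645
apparent dip = arctan 0.1645 = 9.34°

9°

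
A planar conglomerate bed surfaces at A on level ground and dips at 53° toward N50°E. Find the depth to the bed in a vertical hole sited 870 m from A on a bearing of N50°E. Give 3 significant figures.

The hole is directly down-dip from the outcrop, so the down-dip offset is 870 m.
Depth = down-dip offset × tan(dip) = 870.00 × tan 53° = 870.00 × 1.3270
Depth = 1154.53 m

1150 m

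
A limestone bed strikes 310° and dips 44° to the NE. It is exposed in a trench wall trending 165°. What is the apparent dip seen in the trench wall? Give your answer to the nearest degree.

The strike is 310° and the section trends 165°; the acute angle between them is β = 35°.
tan(apparent dip) = tan 44° · sin 35° = 0.5539
α = arctan(0.5539) = 28.98°

29°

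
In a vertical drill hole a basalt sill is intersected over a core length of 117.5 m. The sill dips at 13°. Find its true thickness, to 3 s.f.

True thickness t = h · cos(dip) = 117.5 × cos 13°
t = 117.5 × 0.9744 = 114.488 m

114 m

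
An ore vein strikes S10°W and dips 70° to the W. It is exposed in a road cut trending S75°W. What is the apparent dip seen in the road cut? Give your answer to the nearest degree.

The strike is S10°W and the section trends S75°W; the acute angle between them is β = 65°.
tan(apparent dip) = tan 70° · sin 65° = 2.4901
α = arctan(2.4901) = 68.12°

68°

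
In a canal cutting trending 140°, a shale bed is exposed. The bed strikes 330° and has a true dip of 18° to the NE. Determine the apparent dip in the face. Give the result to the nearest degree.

3°

Angle between strike (330°) and section (140°): β = 10°.
tan(apparent dip) = tan 18° · sin 10° = 0.0564
α = arctan(0.0564) = 3.23°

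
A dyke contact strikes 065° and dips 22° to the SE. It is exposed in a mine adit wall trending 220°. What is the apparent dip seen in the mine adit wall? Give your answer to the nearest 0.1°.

The section lies 25° from the strike.
tan α = tan 22° × sin 25° = 0.4040 × 0.4226 = 0.1707
α = arctan(0.1707) = 9.69°

9.7°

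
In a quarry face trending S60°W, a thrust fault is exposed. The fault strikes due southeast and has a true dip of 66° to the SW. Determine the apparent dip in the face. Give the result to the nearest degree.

65°

The strike is due southeast and the section trends S60°W; the acute angle between them is β = 75°.
tan α = tan 66° × sin 75° = 2.2460 × 0.9659 = 2.1695
α = arctan(2.1695) = 65.25°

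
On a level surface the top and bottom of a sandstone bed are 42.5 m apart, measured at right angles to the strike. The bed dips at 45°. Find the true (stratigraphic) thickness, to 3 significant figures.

30.1 m

True thickness t = w · sin(dip) = 42.5 × sin 45°
t = 42.5 × 0.7071 = 30.052 m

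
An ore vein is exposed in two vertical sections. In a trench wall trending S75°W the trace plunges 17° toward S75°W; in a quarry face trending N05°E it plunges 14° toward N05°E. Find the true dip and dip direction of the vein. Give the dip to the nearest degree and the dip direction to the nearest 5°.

true dip 26°, dip direction 305°

Represent each trace as a vector plunging at its apparent dip toward its trend (east-north-up frame): v₁ = (-0.924, -0.248, -0.292), v₂ = (0.085, 0.967, -0.242).
n = v₁ × v₂ = (-0.342, 0.248, 0.872) (taken with n_z > 0).
Dip δ = arctan(|n_h|/n_z) = arctan(0.423/0.872) = 25.9°.
Dip direction = azimuth of (n_x, n_y) = atan2(-0.342, 0.248) = 306°.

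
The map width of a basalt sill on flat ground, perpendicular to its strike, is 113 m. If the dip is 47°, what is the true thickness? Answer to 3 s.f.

82.6 m

True thickness t = w · sin(dip) = 113 × sin 47°
t = 113 × 0.7314 = 82.643 m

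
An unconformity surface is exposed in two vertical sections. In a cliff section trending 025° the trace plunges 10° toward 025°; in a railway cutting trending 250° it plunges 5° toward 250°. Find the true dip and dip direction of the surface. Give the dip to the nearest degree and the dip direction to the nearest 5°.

true dip 19°, dip direction 325°

The two traces are lines in the plane: v₁ = (sin 25°·cos 10°, cos 25°·cos 10°, −sin 10°), v₂ = (sin 250°·cos 5°, cos 250°·cos 5°, −sin 5°).
n = v₁ × v₂ = (-0.137, 0.199, 0.694) (taken with n_z > 0).
Dip δ = arctan(|n_h|/n_z) = arctan(0.241/0.694) = 19.2°.
The horizontal component of n points toward azimuth atan2(n_x, n_y) = 325°, the dip direction.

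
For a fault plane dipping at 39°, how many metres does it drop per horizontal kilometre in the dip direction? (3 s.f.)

810 m

drop per km = 1000 × tan 39° = 1000 × 0.8098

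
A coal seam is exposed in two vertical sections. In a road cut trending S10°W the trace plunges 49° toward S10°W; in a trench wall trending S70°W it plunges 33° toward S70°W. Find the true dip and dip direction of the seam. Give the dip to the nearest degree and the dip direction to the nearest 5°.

Represent each trace as a vector plunging at its apparent dip toward its trend (east-north-up frame): v₁ = (-0.114, -0.646, -0.755), v₂ = (-0.788, -0.287, -0.545).
Cross product v₁ × v₂ gives the pole to the plane: n ∝ (-0.135, -0.533, 0.477).
True dip = arccos(n_z / |n|) = arccos(0.6550) = 49.1°.
The horizontal component of n points toward azimuth atan2(n_x, n_y) = 194°, the dip direction.

true dip 49°, dip direction 195°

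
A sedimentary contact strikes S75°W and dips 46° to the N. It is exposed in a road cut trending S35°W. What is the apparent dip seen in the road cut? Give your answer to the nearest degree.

The section lies 40° from the strike.
tan α = tan 46° × sin 40° = 1.0355 × 0.6428 = 0.6656
apparent dip = arctan 0.6656 = 33.65°

34°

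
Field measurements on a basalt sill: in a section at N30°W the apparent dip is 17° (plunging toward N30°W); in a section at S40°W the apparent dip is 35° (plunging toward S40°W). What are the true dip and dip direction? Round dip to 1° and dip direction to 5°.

true dip 42°, dip direction 260°

The two traces are lines in the plane: v₁ = (sin 330°·cos 17°, cos 330°·cos 17°, −sin 17°), v₂ = (sin 220°·cos 35°, cos 220°·cos 35°, −sin 35°).
n = v₁ × v₂ = (-0.658, -0.120, 0.736) (taken with n_z > 0).
True dip = arccos(n_z / |n|) = arccos(0.7398) = 42.3°.
Dip direction = azimuth of (n_x, n_y) = atan2(-0.658, -0.120) = 260°.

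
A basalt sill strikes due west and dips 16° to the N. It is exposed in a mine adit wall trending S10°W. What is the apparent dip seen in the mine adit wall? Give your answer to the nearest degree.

The section lies 80° from the strike.
tan α = tan 16° × sin 80° = 0.2867 × 0.9848 = 0.2824
apparent dip = arctan 0.2824 = 15.77°

16°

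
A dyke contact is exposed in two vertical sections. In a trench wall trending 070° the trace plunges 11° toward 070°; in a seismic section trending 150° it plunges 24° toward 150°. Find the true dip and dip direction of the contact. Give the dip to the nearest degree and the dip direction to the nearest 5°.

true dip 25°, dip direction 135°

The two traces are lines in the plane: v₁ = (sin 70°·cos 11°, cos 70°·cos 11°, −sin 11°), v₂ = (sin 150°·cos 24°, cos 150°·cos 24°, −sin 24°).
n = v₁ × v₂ = (0.288, -0.288, 0.883) (taken with n_z > 0).
tan δ = √(n_x²+n_y²)/n_z = 0.407/0.883, so δ = 24.7°.
Dip direction = atan2(0.288, -0.288) = 135° (azimuth of n's horizontal projection).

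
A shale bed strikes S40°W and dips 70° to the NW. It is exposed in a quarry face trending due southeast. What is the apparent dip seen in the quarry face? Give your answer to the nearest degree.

The strike is S40°W and the section trends due southeast; the acute angle between them is β = 85°.
tan(apparent dip) = tan 70° · sin 85° = 2.7370
apparent dip = arctan 2.7370 = 69.93°

70°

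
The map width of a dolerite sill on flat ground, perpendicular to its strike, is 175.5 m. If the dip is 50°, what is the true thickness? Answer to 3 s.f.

True thickness t = w · sin(dip) = 175.5 × sin 50°
t = 175.5 × 0.7660 = 134.441 m

134 m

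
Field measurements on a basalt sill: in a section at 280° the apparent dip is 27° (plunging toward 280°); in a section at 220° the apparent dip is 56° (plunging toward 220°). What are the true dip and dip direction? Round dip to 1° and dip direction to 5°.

The two traces are lines in the plane: v₁ = (sin 280°·cos 27°, cos 280°·cos 27°, −sin 27°), v₂ = (sin 220°·cos 56°, cos 220°·cos 56°, −sin 56°).
Cross product v₁ × v₂ gives the pole to the plane: n ∝ (-0.323, -0.564, 0.431).
tan δ = √(n_x²+n_y²)/n_z = 0.650/0.431, so δ = 56.4°.
The horizontal component of n points toward azimuth atan2(n_x, n_y) = 210°, the dip direction.

true dip 56°, dip direction 210°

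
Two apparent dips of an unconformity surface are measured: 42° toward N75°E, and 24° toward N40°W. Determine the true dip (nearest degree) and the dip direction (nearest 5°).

true dip 52°, dip direction 030°

Each apparent-dip line lies in the plane. As unit vectors (x east, y north, z up), v₁ plunges 42°→N75°E and v₂ plunges 24°→N40°W.
Cross product v₁ × v₂ gives the pole to the plane: n ∝ (0.390, 0.685, 0.615).
True dip = arccos(n_z / |n|) = arccos(0.6154) = 52.0°.
Dip direction = atan2(0.390, 0.685) = 30° (azimuth of n's horizontal projection).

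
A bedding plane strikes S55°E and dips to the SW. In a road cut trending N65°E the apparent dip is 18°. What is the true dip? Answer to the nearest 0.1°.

20.6°

The section is 60° from the strike.
tan(true dip) = tan 18° / sin 60° = 0.3752
δ = arctan(0.3752) = 20.57°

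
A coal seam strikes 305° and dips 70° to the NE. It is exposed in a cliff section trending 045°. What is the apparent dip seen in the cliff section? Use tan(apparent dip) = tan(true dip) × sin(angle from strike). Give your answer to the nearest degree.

70°

Angle between strike (305°) and section (045°): β = 80°.
tan α = tan 70° × sin 80° = 2.7475 × 0.9848 = 2.7057
apparent dip = arctan 2.7057 = 69.72°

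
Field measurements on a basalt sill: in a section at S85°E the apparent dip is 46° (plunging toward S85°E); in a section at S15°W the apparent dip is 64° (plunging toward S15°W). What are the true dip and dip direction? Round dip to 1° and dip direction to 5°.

Represent each trace as a vector plunging at its apparent dip toward its trend (east-north-up frame): v₁ = (0.692, -0.061, -0.719), v₂ = (-0.113, -0.423, -0.899).
n = v₁ × v₂ = (0.250, -0.704, 0.300) (taken with n_z > 0).
Dip δ = arctan(|n_h|/n_z) = arctan(0.747/0.300) = 68.1°.
The horizontal component of n points toward azimuth atan2(n_x, n_y) = 160°, the dip direction.

true dip 68°, dip direction 160°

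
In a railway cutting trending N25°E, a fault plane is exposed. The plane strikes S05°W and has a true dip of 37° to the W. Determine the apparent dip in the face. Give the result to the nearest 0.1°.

The strike is S05°W and the section trends N25°E; the acute angle between them is β = 20°.
tan(apparent dip) = tan 37° · sin 20° = 0.2577
α = arctan(0.2577) = 14.45°

14.5°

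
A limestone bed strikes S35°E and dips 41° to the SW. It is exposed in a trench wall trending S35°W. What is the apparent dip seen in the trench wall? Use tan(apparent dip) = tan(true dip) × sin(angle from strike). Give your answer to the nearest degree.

39°

The strike is S35°E and the section trends S35°W; the acute angle between them is β = 70°.
tan(apparent dip) = tan 41° · sin 70° = 0.8169
α = arctan(0.8169) = 39.24°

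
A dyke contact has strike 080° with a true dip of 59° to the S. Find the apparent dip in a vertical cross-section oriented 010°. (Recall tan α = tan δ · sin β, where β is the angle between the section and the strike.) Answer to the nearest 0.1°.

57.4°

Angle between strike (080°) and section (010°): β = 70°.
tan(apparent dip) = tan 59° · sin 70° = 1.5639
α = arctan(1.5639) = 57.40°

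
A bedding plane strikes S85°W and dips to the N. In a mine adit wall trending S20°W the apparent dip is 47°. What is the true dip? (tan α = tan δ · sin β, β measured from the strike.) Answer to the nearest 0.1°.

The section is 65° from the strike.
tan(true dip) = tan 47° / sin 65° = 1.1832
δ = arctan(1.1832) = 49.80°

49.8°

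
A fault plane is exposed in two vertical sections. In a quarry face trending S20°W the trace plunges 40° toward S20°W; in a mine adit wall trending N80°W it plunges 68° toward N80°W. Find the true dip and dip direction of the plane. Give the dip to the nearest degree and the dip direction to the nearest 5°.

true dip 68°, dip direction 270°

Each apparent-dip line lies in the plane. As unit vectors (x east, y north, z up), v₁ plunges 40°→S20°W and v₂ plunges 68°→N80°W.
The plane normal is n = v₁ × v₂ ∝ (-0.709, 0.006, 0.283).
Dip δ = arctan(|n_h|/n_z) = arctan(0.709/0.283) = 68.3°.
The horizontal component of n points toward azimuth atan2(n_x, n_y) = 270°, the dip direction.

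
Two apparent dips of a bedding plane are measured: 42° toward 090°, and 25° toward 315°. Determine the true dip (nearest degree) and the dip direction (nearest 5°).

Each apparent-dip line lies in the plane. As unit vectors (x east, y north, z up), v₁ plunges 42°→090° and v₂ plunges 25°→315°.
n = v₁ × v₂ = (0.429, 0.743, 0.476) (taken with n_z > 0).
Dip δ = arctan(|n_h|/n_z) = arctan(0.858/0.476) = 61.0°.
Dip direction = atan2(0.429, 0.743) = 30° (azimuth of n's horizontal projection).

true dip 61°, dip direction 030°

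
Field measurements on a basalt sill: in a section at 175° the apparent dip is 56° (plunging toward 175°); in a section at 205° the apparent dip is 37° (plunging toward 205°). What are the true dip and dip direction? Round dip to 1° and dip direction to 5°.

true dip 61°, dip direction 140°

Each apparent-dip line lies in the plane. As unit vectors (x east, y north, z up), v₁ plunges 56°→175° and v₂ plunges 37°→205°.
n = v₁ × v₂ = (0.265, -0.309, 0.223) (taken with n_z > 0).
True dip = arccos(n_z / |n|) = arccos(0.4809) = 61.3°.
Dip direction = atan2(0.265, -0.309) = 139° (azimuth of n's horizontal projection).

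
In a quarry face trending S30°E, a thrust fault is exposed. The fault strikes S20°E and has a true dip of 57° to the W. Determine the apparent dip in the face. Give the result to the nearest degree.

15°

The strike is S20°E and the section trends S30°E; the acute angle between them is β = 10°.
tan(apparent dip) = tan 57° · sin 10° = 0.2674
α = arctan(0.2674) = 14.97°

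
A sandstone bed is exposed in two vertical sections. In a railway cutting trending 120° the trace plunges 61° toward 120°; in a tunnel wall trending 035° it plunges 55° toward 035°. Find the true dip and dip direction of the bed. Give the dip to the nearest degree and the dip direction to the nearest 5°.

true dip 66°, dip direction 085°

The two traces are lines in the plane: v₁ = (sin 120°·cos 61°, cos 120°·cos 61°, −sin 61°), v₂ = (sin 35°·cos 55°, cos 35°·cos 55°, −sin 55°).
Cross product v₁ × v₂ gives the pole to the plane: n ∝ (0.610, 0.056, 0.277).
tan δ = √(n_x²+n_y²)/n_z = 0.612/0.277, so δ = 65.6°.
Dip direction = atan2(0.610, 0.056) = 85° (azimuth of n's horizontal projection).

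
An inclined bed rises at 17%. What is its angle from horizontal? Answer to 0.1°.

tan θ = 17/100 = 0.1700
θ = arctan(0.1700) = 9.65°

9.6°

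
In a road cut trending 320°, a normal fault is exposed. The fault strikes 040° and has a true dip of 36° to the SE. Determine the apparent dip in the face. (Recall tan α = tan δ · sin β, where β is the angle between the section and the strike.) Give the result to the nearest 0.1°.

35.6°

The strike is 040° and the section trends 320°; the acute angle between them is β = 80°.
tan α = tan 36° × sin 80° = 0.7265 × 0.9848 = 0.7155
apparent dip = arctan 0.7155 = 35.58°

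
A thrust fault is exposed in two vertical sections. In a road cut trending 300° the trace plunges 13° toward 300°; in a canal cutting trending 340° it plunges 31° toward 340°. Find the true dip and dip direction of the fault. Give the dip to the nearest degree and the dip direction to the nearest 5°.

The two traces are lines in the plane: v₁ = (sin 300°·cos 13°, cos 300°·cos 13°, −sin 13°), v₂ = (sin 340°·cos 31°, cos 340°·cos 31°, −sin 31°).
Cross product v₁ × v₂ gives the pole to the plane: n ∝ (0.070, 0.369, 0.537).
True dip = arccos(n_z / |n|) = arccos(0.8197) = 34.9°.
Dip direction = atan2(0.070, 0.369) = 11° (azimuth of n's horizontal projection).

true dip 35°, dip direction 010°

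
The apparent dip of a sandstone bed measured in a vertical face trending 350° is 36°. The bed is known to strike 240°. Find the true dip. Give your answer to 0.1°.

β = acute angle between strike 240° and section 350° = 70°.
tan δ = tan α / sin β = tan 36° / sin 70° = 0.7265 / 0.9397 = 0.7732
δ = arctan(0.7732) = 37.71°

37.7°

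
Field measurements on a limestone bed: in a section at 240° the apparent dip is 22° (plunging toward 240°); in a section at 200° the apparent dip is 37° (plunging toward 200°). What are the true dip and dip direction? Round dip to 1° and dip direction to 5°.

true dip 39°, dip direction 180°

Each apparent-dip line lies in the plane. As unit vectors (x east, y north, z up), v₁ plunges 22°→240° and v₂ plunges 37°→200°.
The plane normal is n = v₁ × v₂ ∝ (-0.002, -0.381, 0.476).
Dip δ = arctan(|n_h|/n_z) = arctan(0.381/0.476) = 38.7°.
The horizontal component of n points toward azimuth atan2(n_x, n_y) = 180°, the dip direction.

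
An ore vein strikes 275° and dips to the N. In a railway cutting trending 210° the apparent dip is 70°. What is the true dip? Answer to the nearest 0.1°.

The section is 65° from the strike.
tan δ = tan α / sin β = tan 70° / sin 65° = 2.7475 / 0.9063 = 3.0315
δ = arctan(3.0315) = 71.74°

71.7°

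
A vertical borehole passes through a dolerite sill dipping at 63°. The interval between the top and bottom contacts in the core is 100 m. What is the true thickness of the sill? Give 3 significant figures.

True thickness t = h · cos(dip) = 100 × cos 63°
t = 100 × 0.4540 = 45.399 m

45.4 m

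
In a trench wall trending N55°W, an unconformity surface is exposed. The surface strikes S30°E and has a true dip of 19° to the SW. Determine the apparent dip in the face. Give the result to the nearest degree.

8°

The section lies 25° from the strike.
tan α = tan 19° × sin 25° = 0.3443 × 0.4226 = 0.1455
apparent dip = arctan 0.1455 = 8.28°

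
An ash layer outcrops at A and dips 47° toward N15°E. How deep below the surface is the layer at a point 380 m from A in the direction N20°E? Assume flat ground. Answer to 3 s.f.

406 m

The hole lies 5° from the dip direction, so the down-dip offset is 380 × cos 5° = 378.55 m.
Depth = down-dip offset × tan(dip) = 378.55 × tan 47° = 378.55 × 1.0724
Depth = 405.95 m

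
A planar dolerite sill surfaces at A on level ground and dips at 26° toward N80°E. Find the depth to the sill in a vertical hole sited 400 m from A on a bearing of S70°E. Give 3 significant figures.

169 m

The hole lies 30° from the dip direction, so the down-dip offset is 400 × cos 30° = 346.41 m.
Depth = down-dip offset × tan(dip) = 346.41 × tan 26° = 346.41 × 0.4877
Depth = 168.96 m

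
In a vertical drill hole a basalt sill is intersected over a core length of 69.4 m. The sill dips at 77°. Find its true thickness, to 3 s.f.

True thickness t = h · cos(dip) = 69.4 × cos 77°
t = 69.4 × 0.2250 = 15.612 m

15.6 m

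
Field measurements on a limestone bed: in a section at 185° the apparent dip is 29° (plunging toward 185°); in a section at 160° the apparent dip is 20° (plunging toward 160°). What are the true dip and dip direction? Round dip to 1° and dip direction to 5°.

Each apparent-dip line lies in the plane. As unit vectors (x east, y north, z up), v₁ plunges 29°→185° and v₂ plunges 20°→160°.
The plane normal is n = v₁ × v₂ ∝ (-0.130, -0.182, 0.347).
tan δ = √(n_x²+n_y²)/n_z = 0.224/0.347, so δ = 32.8°.
The horizontal component of n points toward azimuth atan2(n_x, n_y) = 216°, the dip direction.

true dip 33°, dip direction 215°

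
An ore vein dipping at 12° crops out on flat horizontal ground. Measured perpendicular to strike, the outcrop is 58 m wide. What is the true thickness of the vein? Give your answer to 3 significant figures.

True thickness t = w · sin(dip) = 58 × sin 12°
t = 58 × 0.2079 = 12.059 m

12.1 m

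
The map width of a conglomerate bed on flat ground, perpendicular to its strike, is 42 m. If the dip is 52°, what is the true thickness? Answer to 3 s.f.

True thickness t = w · sin(dip) = 42 × sin 52°
t = 42 × 0.7880 = 33.096 m

33.1 m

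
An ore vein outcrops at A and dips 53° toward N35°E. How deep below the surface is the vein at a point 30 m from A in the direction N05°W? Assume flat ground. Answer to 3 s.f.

30.5 m

The hole lies 40° from the dip direction, so the down-dip offset is 30 × cos 40° = 22.98 m.
Depth = down-dip offset × tan(dip) = 22.98 × tan 53° = 22.98 × 1.3270
Depth = 30.50 m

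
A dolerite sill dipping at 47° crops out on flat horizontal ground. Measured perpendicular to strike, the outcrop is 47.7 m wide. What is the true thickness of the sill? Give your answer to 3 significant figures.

True thickness t = w · sin(dip) = 47.7 × sin 47°
t = 47.7 × 0.7314 = 34.886 m

34.9 m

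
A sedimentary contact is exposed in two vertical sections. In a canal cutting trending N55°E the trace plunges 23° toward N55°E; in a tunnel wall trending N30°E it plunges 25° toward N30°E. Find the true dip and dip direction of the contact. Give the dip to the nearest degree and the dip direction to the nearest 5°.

Each apparent-dip line lies in the plane. As unit vectors (x east, y north, z up), v₁ plunges 23°→N55°E and v₂ plunges 25°→N30°E.
Cross product v₁ × v₂ gives the pole to the plane: n ∝ (0.084, 0.142, 0.353).
tan δ = √(n_x²+n_y²)/n_z = 0.164/0.353, so δ = 25.0°.
Dip direction = azimuth of (n_x, n_y) = atan2(0.084, 0.142) = 31°.

true dip 25°, dip direction 030°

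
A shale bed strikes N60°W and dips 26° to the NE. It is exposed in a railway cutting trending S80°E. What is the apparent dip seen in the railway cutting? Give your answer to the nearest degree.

9°

Angle between strike (N60°W) and section (S80°E): β = 20°.
tan(apparent dip) = tan 26° · sin 20° = 0.1668
apparent dip = arctan 0.1668 = 9.47°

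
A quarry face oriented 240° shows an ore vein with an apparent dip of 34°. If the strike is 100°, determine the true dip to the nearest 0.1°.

46.4°

The section is 40° from the strike.
tan δ = tan α / sin β = tan 34° / sin 40° = 0.6745 / 0.6428 = 1.0493
δ = arctan(1.0493) = 46.38°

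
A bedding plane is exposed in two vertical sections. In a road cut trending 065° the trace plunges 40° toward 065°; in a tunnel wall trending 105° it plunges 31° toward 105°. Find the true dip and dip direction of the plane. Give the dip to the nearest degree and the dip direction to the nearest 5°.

true dip 40°, dip direction 060°

Represent each trace as a vector plunging at its apparent dip toward its trend (east-north-up frame): v₁ = (0.694, 0.324, -0.643), v₂ = (0.828, -0.222, -0.515).
n = v₁ × v₂ = (0.309, 0.175, 0.422) (taken with n_z > 0).
tan δ = √(n_x²+n_y²)/n_z = 0.355/0.422, so δ = 40.1°.
Dip direction = azimuth of (n_x, n_y) = atan2(0.309, 0.175) = 61°.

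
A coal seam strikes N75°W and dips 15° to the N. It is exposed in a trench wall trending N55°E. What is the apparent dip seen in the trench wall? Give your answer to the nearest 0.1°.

The section lies 50° from the strike.
tan(apparent dip) = tan 15° · sin 50° = 0.2053
α = arctan(0.2053) = 11.60°

11.6°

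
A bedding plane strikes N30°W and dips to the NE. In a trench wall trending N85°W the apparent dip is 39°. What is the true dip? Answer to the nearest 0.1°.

44.7°

β = acute angle between strike N30°W and section N85°W = 55°.
tan(true dip) = tan 39° / sin 55° = 0.9886
true dip = arctan 0.9886 = 44.67°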